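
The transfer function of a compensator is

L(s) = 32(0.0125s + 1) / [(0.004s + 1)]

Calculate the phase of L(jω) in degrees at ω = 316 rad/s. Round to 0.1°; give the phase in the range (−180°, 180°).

24.1°

At ω = 316 rad/s:
zero (1 + j316·0.0125) = 1 + j3.95 → |·| ≈ 4.0746, ∠ ≈ 75.79°
pole (1 + j316·0.004) = 1 + j1.264 → |·| ≈ 1.6117, ∠ ≈ 51.65°
∠L = (75.79°) − (51.65°) = 24.14°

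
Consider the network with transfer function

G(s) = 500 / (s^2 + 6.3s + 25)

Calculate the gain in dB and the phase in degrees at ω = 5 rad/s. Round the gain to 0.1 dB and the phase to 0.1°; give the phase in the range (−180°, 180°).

At s = jω = j5:
quadratic: (j5)² + 6.3·j5 + 25 = 0 + j31.5 → |·| ≈ 31.5, ∠ ≈ 90.00°
|G| = 500 / 31.5 ≈ 15.873
Gain = 20 log₁₀(15.873) ≈ 24.01 dB
∠G = 0.00° − 90.00° = -90.00°

24.0 dB, -90.0°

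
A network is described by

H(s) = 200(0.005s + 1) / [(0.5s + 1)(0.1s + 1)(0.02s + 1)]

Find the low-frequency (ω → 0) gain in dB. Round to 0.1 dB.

H(0) = 200 · 1 / 1 = 200
20 log₁₀(200) ≈ 46.02 dB

46.0 dB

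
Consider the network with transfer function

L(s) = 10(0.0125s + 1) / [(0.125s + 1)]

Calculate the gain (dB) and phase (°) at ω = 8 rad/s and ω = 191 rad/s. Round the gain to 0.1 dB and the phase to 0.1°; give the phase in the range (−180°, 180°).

At ω = 8 rad/s:
zero (1 + j8·0.0125) = 1 + j0.1 → |·| ≈ 1.005, ∠ ≈ 5.71°
pole (1 + j8·0.125) = 1 + j1 → |·| ≈ 1.4142, ∠ ≈ 45.00°
|L| = 10 · 1.005 / (1.4142) ≈ 7.1065
Gain = 20 log₁₀(7.1065) ≈ 17.03 dB
∠L = (5.71°) − (45.00°) = -39.29°

At ω = 191 rad/s:
zero (1 + j191·0.0125) = 1 + j2.3875 → |·| ≈ 2.5885, ∠ ≈ 67.27°
pole (1 + j191·0.125) = 1 + j23.875 → |·| ≈ 23.896, ∠ ≈ 87.60°
|L| = 10 · 2.5885 / (23.896) ≈ 1.0832
Gain = 20 log₁₀(1.0832) ≈ 0.69 dB
∠L = (67.27°) − (87.60°) = -20.33°

ω = 8: 17.0 dB, -39.3°; ω = 191: 0.7 dB, -20.3°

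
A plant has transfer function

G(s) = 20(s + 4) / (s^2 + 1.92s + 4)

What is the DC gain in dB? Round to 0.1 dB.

G(0) = 20·4 / 4 = 20
20 log₁₀(20) ≈ 26.02 dB

26.0 dB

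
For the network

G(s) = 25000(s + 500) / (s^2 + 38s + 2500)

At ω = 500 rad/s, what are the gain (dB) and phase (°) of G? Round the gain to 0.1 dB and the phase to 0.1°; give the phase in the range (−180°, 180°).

At s = jω = j500:
zero (s+500): 500 + j500 → |·| = √(500²+500²) = √500000 ≈ 707.11, ∠ = arctan(500/500) ≈ 45.00°
quadratic: (j500)² + 38·j500 + 2500 = -247500 + j19000 → |·| ≈ 2.4823e+05, ∠ ≈ 175.61°
|G| = 25000 · 707.11 / 2.4823e+05 ≈ 71.215
Gain = 20 log₁₀(71.215) ≈ 37.05 dB
∠G = 45.00° − 175.61° = -130.61°

37.1 dB, -130.6°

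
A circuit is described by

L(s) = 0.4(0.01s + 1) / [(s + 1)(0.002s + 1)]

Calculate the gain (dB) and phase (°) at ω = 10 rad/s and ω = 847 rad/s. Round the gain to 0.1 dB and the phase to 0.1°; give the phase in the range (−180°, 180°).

At ω = 10 rad/s:
zero (1 + j10·0.01) = 1 + j0.1 → |·| ≈ 1.005, ∠ ≈ 5.71°
pole (1 + j10·1) = 1 + j10 → |·| ≈ 10.05, ∠ ≈ 84.29°
pole (1 + j10·0.002) = 1 + j0.02 → |·| ≈ 1.0002, ∠ ≈ 1.15°
|L| = 0.4 · 1.005 / (10.05 · 1.0002) ≈ 0.039992
Gain = 20 log₁₀(0.039992) ≈ -27.96 dB
∠L = (5.71°) − (84.29° + 1.15°) = -79.73°

At ω = 847 rad/s:
zero (1 + j847·0.01) = 1 + j8.47 → |·| ≈ 8.5288, ∠ ≈ 83.27°
pole (1 + j847·1) = 1 + j847 → |·| ≈ 847, ∠ ≈ 89.93°
pole (1 + j847·0.002) = 1 + j1.694 → |·| ≈ 1.9671, ∠ ≈ 59.45°
|L| = 0.4 · 8.5288 / (847 · 1.9671) ≈ 0.0020476
Gain = 20 log₁₀(0.0020476) ≈ -53.78 dB
∠L = (83.27°) − (89.93° + 59.45°) = -66.11°

ω = 10: -28.0 dB, -79.7°; ω = 847: -53.8 dB, -66.1°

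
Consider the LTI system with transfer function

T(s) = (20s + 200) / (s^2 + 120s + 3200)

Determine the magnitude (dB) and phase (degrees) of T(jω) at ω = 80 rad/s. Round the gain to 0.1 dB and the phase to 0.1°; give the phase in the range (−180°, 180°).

-16.0 dB, -25.6°

Substitute s = j80:
Numerator: 20(j80) + 200 = 200 + j1600
Denominator: (j80)^2 + 120(j80) + 3200 = -3200 + j9600
|N| = √(200² + 1600²) ≈ 1612.5, ∠N ≈ 82.87°
|D| = √(3200² + 9600²) ≈ 10119, ∠D ≈ 108.43°
|T| = 1612.5 / 10119 ≈ 0.15935
Gain = 20 log₁₀(0.15935) ≈ -15.95 dB
∠T = 82.87° − 108.43° = -25.56°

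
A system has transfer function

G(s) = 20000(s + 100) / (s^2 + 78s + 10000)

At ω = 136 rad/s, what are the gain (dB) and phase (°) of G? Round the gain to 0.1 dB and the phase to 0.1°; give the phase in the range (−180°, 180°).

At s = jω = j136:
zero (s+100): 100 + j136 → |·| = √(100²+136²) = √28496 ≈ 168.81, ∠ = arctan(136/100) ≈ 53.67°
quadratic: (j136)² + 78·j136 + 10000 = -8496 + j10608 → |·| ≈ 13591, ∠ ≈ 128.69°
|G| = 20000 · 168.81 / 13591 ≈ 248.41
Gain = 20 log₁₀(248.41) ≈ 47.90 dB
∠G = 53.67° − 128.69° = -75.02°

47.9 dB, -75.0°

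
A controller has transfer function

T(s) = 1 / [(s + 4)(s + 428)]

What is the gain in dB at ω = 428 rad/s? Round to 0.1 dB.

At s = jω = j428:
pole (s+4): 4 + j428 → |·| = √(4²+428²) = √183200 ≈ 428.02, ∠ = arctan(428/4) ≈ 89.46°
pole (s+428): 428 + j428 → |·| = √(428²+428²) = √366368 ≈ 605.28, ∠ = arctan(428/428) ≈ 45.00°
|T| = 1 / 2.5907e+05 ≈ 3.86e-06
Gain = 20 log₁₀(3.86e-06) ≈ -108.27 dB

-108.3 dB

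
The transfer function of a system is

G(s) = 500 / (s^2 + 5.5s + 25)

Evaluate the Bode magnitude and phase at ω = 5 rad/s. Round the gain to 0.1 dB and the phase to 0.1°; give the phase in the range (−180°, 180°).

At s = jω = j5:
quadratic: (j5)² + 5.5·j5 + 25 = 0 + j27.5 → |·| ≈ 27.5, ∠ ≈ 90.00°
|G| = 500 / 27.5 ≈ 18.182
Gain = 20 log₁₀(18.182) ≈ 25.19 dB
∠G = 0.00° − 90.00° = -90.00°

25.2 dB, -90.0°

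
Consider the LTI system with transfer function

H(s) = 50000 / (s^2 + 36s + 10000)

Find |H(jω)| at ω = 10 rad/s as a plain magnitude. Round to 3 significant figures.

5.05

At s = jω = j10:
quadratic: (j10)² + 36·j10 + 10000 = 9900 + j360 → |·| ≈ 9906.5, ∠ ≈ 2.08°
|H| = 50000 / 9906.5 ≈ 5.0472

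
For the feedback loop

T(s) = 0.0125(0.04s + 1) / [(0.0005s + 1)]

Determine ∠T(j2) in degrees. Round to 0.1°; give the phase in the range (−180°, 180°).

At ω = 2 rad/s:
zero (1 + j2·0.04) = 1 + j0.08 → |·| ≈ 1.0032, ∠ ≈ 4.57°
pole (1 + j2·0.0005) = 1 + j0.001 → |·| ≈ 1, ∠ ≈ 0.06°
∠T = (4.57°) − (0.06°) = 4.51°

4.5°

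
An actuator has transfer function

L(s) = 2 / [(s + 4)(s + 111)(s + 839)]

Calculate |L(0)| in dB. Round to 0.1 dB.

-105.4 dB

L(0) = 2 / (4·111·839) ≈ 5.3689e-06
20 log₁₀(5.3689e-06) ≈ -105.40 dB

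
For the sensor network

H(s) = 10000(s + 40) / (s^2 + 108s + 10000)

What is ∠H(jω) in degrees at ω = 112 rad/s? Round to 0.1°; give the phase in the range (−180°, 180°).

-31.5°

At s = jω = j112:
zero (s+40): 40 + j112 → |·| = √(40²+112²) = √14144 ≈ 118.93, ∠ = arctan(112/40) ≈ 70.35°
quadratic: (j112)² + 108·j112 + 10000 = -2544 + j12096 → |·| ≈ 12361, ∠ ≈ 101.88°
∠H = 70.35° − 101.88° = -31.53°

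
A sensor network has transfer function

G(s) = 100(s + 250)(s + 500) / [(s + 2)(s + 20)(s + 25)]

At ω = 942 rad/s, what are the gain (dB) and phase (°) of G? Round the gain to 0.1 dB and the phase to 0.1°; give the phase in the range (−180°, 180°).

-18.1 dB, -130.0°

At s = jω = j942:
zero (s+250): 250 + j942 → |·| = √(250²+942²) = √949864 ≈ 974.61, ∠ = arctan(942/250) ≈ 75.14°
zero (s+500): 500 + j942 → |·| = √(500²+942²) = √1137364 ≈ 1066.5, ∠ = arctan(942/500) ≈ 62.04°
pole (s+2): 2 + j942 → |·| = √(2²+942²) = √887368 ≈ 942, ∠ = arctan(942/2) ≈ 89.88°
pole (s+20): 20 + j942 → |·| = √(20²+942²) = √887764 ≈ 942.21, ∠ = arctan(942/20) ≈ 88.78°
pole (s+25): 25 + j942 → |·| = √(25²+942²) = √887989 ≈ 942.33, ∠ = arctan(942/25) ≈ 88.48°
|G| = 100 · 1.0394e+06 / 8.3638e+08 ≈ 0.12427
Gain = 20 log₁₀(0.12427) ≈ -18.11 dB
∠G = 137.18° − 267.14° = -129.96°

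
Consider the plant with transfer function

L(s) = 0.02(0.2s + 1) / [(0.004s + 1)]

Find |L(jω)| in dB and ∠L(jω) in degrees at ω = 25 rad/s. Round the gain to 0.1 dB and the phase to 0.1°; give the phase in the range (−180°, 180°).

At ω = 25 rad/s:
zero (1 + j25·0.2) = 1 + j5 → |·| ≈ 5.099, ∠ ≈ 78.69°
pole (1 + j25·0.004) = 1 + j0.1 → |·| ≈ 1.005, ∠ ≈ 5.71°
|L| = 0.02 · 5.099 / (1.005) ≈ 0.10147
Gain = 20 log₁₀(0.10147) ≈ -19.87 dB
∠L = (78.69°) − (5.71°) = 72.98°

-19.9 dB, 73.0°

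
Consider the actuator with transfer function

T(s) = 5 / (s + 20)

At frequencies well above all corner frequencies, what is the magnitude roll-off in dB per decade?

Each pole contributes −20 dB/decade at high frequency; each zero contributes +20 dB/decade.
Net: 0 zero(s) − 1 pole(s) → -20 dB/decade.

-20 dB/decade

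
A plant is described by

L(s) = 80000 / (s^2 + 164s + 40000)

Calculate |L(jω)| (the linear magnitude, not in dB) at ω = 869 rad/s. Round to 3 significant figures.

0.110

At s = jω = j869:
quadratic: (j869)² + 164·j869 + 40000 = -715161 + j142516 → |·| ≈ 7.2922e+05, ∠ ≈ 168.73°
|L| = 80000 / 7.2922e+05 ≈ 0.10971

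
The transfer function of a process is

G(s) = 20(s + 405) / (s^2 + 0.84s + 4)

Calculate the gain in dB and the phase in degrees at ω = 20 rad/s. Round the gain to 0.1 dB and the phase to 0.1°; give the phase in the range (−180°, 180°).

At s = jω = j20:
zero (s+405): 405 + j20 → |·| = √(405²+20²) = √164425 ≈ 405.49, ∠ = arctan(20/405) ≈ 2.83°
quadratic: (j20)² + 0.84·j20 + 4 = -396 + j16.8 → |·| ≈ 396.36, ∠ ≈ 177.57°
|G| = 20 · 405.49 / 396.36 ≈ 20.461
Gain = 20 log₁₀(20.461) ≈ 26.22 dB
∠G = 2.83° − 177.57° = -174.74°

26.2 dB, -174.7°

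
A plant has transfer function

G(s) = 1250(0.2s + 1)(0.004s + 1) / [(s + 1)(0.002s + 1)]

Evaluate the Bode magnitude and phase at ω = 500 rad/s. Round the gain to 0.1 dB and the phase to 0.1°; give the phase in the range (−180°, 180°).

51.9 dB, 18.0°

At ω = 500 rad/s:
zero (1 + j500·0.2) = 1 + j100 → |·| ≈ 100, ∠ ≈ 89.43°
zero (1 + j500·0.004) = 1 + j2 → |·| ≈ 2.2361, ∠ ≈ 63.43°
pole (1 + j500·1) = 1 + j500 → |·| ≈ 500, ∠ ≈ 89.89°
pole (1 + j500·0.002) = 1 + j1 → |·| ≈ 1.4142, ∠ ≈ 45.00°
|G| = 1250 · 100 · 2.2361 / (500 · 1.4142) ≈ 395.29
Gain = 20 log₁₀(395.29) ≈ 51.94 dB
∠G = (89.43° + 63.43°) − (89.89° + 45.00°) = 17.97°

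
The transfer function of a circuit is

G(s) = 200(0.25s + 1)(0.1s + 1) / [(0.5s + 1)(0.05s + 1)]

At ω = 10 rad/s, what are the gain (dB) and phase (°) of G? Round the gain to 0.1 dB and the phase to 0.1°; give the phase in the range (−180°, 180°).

At ω = 10 rad/s:
zero (1 + j10·0.25) = 1 + j2.5 → |·| ≈ 2.6926, ∠ ≈ 68.20°
zero (1 + j10·0.1) = 1 + j1 → |·| ≈ 1.4142, ∠ ≈ 45.00°
pole (1 + j10·0.5) = 1 + j5 → |·| ≈ 5.099, ∠ ≈ 78.69°
pole (1 + j10·0.05) = 1 + j0.5 → |·| ≈ 1.118, ∠ ≈ 26.57°
|G| = 200 · 2.6926 · 1.4142 / (5.099 · 1.118) ≈ 133.59
Gain = 20 log₁₀(133.59) ≈ 42.52 dB
∠G = (68.20° + 45.00°) − (78.69° + 26.57°) = 7.94°

42.5 dB, 7.9°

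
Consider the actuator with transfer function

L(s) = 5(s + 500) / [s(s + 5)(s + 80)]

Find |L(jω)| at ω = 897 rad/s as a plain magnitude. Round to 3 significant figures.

At s = jω = j897:
zero (s+500): 500 + j897 → |·| = √(500²+897²) = √1054609 ≈ 1026.9, ∠ = arctan(897/500) ≈ 60.86°
pole (s+5): 5 + j897 → |·| = √(5²+897²) = √804634 ≈ 897.01, ∠ = arctan(897/5) ≈ 89.68°
pole (s+80): 80 + j897 → |·| = √(80²+897²) = √811009 ≈ 900.56, ∠ = arctan(897/80) ≈ 84.90°
pole at origin: |s| = 897, ∠ = 90.00° (in denominator)
|L| = 5 · 1026.9 / 7.2461e+08 ≈ 7.0859e-06

7.09e-06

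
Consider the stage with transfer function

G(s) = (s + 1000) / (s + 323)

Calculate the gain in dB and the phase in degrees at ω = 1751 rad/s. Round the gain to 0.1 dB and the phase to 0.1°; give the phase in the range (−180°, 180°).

At s = jω = j1751:
zero (s+1000): 1000 + j1751 → |·| = √(1000²+1751²) = √4066001 ≈ 2016.4, ∠ = arctan(1751/1000) ≈ 60.27°
pole (s+323): 323 + j1751 → |·| = √(323²+1751²) = √3170330 ≈ 1780.5, ∠ = arctan(1751/323) ≈ 79.55°
|G| = 1 · 2016.4 / 1780.5 ≈ 1.1325
Gain = 20 log₁₀(1.1325) ≈ 1.08 dB
∠G = 60.27° − 79.55° = -19.28°

1.1 dB, -19.3°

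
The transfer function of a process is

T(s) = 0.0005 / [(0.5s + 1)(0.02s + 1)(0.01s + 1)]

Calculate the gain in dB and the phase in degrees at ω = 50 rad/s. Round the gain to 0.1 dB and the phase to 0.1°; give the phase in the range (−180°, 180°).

-98.0 dB, -159.3°

At ω = 50 rad/s:
pole (1 + j50·0.5) = 1 + j25 → |·| ≈ 25.02, ∠ ≈ 87.71°
pole (1 + j50·0.02) = 1 + j1 → |·| ≈ 1.4142, ∠ ≈ 45.00°
pole (1 + j50·0.01) = 1 + j0.5 → |·| ≈ 1.118, ∠ ≈ 26.57°
|T| = 0.0005 · 1 / (25.02 · 1.4142 · 1.118) ≈ 1.264e-05
Gain = 20 log₁₀(1.264e-05) ≈ -97.97 dB
∠T = (0°) − (87.71° + 45.00° + 26.57°) = -159.28°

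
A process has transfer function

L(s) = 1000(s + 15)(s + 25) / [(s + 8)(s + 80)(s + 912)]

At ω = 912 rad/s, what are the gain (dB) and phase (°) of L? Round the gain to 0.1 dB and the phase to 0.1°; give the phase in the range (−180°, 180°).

-2.2 dB, -42.0°

At s = jω = j912:
zero (s+15): 15 + j912 → |·| = √(15²+912²) = √831969 ≈ 912.12, ∠ = arctan(912/15) ≈ 89.06°
zero (s+25): 25 + j912 → |·| = √(25²+912²) = √832369 ≈ 912.34, ∠ = arctan(912/25) ≈ 88.43°
pole (s+8): 8 + j912 → |·| = √(8²+912²) = √831808 ≈ 912.04, ∠ = arctan(912/8) ≈ 89.50°
pole (s+80): 80 + j912 → |·| = √(80²+912²) = √838144 ≈ 915.5, ∠ = arctan(912/80) ≈ 84.99°
pole (s+912): 912 + j912 → |·| = √(912²+912²) = √1663488 ≈ 1289.8, ∠ = arctan(912/912) ≈ 45.00°
|L| = 1000 · 8.3216e+05 / 1.0769e+09 ≈ 0.77274
Gain = 20 log₁₀(0.77274) ≈ -2.24 dB
∠L = 177.49° − 219.49° = -42.00°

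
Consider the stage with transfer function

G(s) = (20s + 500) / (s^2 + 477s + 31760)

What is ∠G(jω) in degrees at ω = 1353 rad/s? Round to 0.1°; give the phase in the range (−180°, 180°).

-71.3°

Substitute s = j1353:
Numerator: 20(j1353) + 500 = 500 + j27060
Denominator: (j1353)^2 + 477(j1353) + 31760 = -1798849 + j645381
|N| = √(500² + 27060²) ≈ 27065, ∠N ≈ 88.94°
|D| = √(1798849² + 645381²) ≈ 1.9111e+06, ∠D ≈ 160.26°
∠G = 88.94° − 160.26° = -71.32°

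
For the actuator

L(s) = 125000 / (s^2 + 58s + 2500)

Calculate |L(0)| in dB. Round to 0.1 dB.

34.0 dB

L(0) = 125000 / 2500 = 50
20 log₁₀(50) ≈ 33.98 dB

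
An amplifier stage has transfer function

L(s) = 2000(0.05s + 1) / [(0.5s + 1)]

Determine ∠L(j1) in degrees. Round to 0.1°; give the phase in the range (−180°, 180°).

-23.7°

At ω = 1 rad/s:
zero (1 + j1·0.05) = 1 + j0.05 → |·| ≈ 1.0012, ∠ ≈ 2.86°
pole (1 + j1·0.5) = 1 + j0.5 → |·| ≈ 1.118, ∠ ≈ 26.57°
∠L = (2.86°) − (26.57°) = -23.71°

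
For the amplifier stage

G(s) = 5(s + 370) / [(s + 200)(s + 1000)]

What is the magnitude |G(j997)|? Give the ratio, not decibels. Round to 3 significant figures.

0.00370

At s = jω = j997:
zero (s+370): 370 + j997 → |·| = √(370²+997²) = √1130909 ≈ 1063.4, ∠ = arctan(997/370) ≈ 69.64°
pole (s+200): 200 + j997 → |·| = √(200²+997²) = √1034009 ≈ 1016.9, ∠ = arctan(997/200) ≈ 78.66°
pole (s+1000): 1000 + j997 → |·| = √(1000²+997²) = √1994009 ≈ 1412.1, ∠ = arctan(997/1000) ≈ 44.91°
|G| = 5 · 1063.4 / 1.436e+06 ≈ 0.0037026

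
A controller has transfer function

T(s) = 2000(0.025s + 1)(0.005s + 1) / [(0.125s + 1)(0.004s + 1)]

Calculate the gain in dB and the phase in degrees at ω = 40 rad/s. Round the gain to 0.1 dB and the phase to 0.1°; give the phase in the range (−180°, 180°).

At ω = 40 rad/s:
zero (1 + j40·0.025) = 1 + j1 → |·| ≈ 1.4142, ∠ ≈ 45.00°
zero (1 + j40·0.005) = 1 + j0.2 → |·| ≈ 1.0198, ∠ ≈ 11.31°
pole (1 + j40·0.125) = 1 + j5 → |·| ≈ 5.099, ∠ ≈ 78.69°
pole (1 + j40·0.004) = 1 + j0.16 → |·| ≈ 1.0127, ∠ ≈ 9.09°
|T| = 2000 · 1.4142 · 1.0198 / (5.099 · 1.0127) ≈ 558.59
Gain = 20 log₁₀(558.59) ≈ 54.94 dB
∠T = (45.00° + 11.31°) − (78.69° + 9.09°) = -31.47°

54.9 dB, -31.5°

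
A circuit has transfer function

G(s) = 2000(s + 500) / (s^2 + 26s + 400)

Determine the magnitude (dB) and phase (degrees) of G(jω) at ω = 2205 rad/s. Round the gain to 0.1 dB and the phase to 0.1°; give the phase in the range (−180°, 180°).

-0.6 dB, -102.1°

At s = jω = j2205:
zero (s+500): 500 + j2205 → |·| = √(500²+2205²) = √5112025 ≈ 2261, ∠ = arctan(2205/500) ≈ 77.22°
quadratic: (j2205)² + 26·j2205 + 400 = -4861625 + j57330 → |·| ≈ 4.862e+06, ∠ ≈ 179.32°
|G| = 2000 · 2261 / 4.862e+06 ≈ 0.93007
Gain = 20 log₁₀(0.93007) ≈ -0.63 dB
∠G = 77.22° − 179.32° = -102.10°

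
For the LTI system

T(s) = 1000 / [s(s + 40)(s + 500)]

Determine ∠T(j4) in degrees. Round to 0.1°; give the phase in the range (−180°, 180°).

-96.2°

At s = jω = j4:
pole (s+40): 40 + j4 → |·| = √(40²+4²) = √1616 ≈ 40.2, ∠ = arctan(4/40) ≈ 5.71°
pole (s+500): 500 + j4 → |·| = √(500²+4²) = √250016 ≈ 500.02, ∠ = arctan(4/500) ≈ 0.46°
pole at origin: |s| = 4, ∠ = 90.00° (in denominator)
∠T = 0.00° − 96.17° = -96.17°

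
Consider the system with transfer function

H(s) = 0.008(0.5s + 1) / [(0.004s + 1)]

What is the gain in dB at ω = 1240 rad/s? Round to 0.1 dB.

At ω = 1240 rad/s:
zero (1 + j1240·0.5) = 1 + j620 → |·| ≈ 620, ∠ ≈ 89.91°
pole (1 + j1240·0.004) = 1 + j4.96 → |·| ≈ 5.0598, ∠ ≈ 78.60°
|H| = 0.008 · 620 / (5.0598) ≈ 0.98028
Gain = 20 log₁₀(0.98028) ≈ -0.17 dB

-0.2 dB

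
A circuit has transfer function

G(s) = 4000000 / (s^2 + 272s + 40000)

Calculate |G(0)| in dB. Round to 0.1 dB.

G(0) = 4000000 / 40000 = 100
20 log₁₀(100) ≈ 40.00 dB

40.0 dB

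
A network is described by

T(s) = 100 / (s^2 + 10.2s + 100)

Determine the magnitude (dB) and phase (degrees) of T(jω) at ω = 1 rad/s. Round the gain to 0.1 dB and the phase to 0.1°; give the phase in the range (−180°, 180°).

At s = jω = j1:
quadratic: (j1)² + 10.2·j1 + 100 = 99 + j10.2 → |·| ≈ 99.524, ∠ ≈ 5.88°
|T| = 100 / 99.524 ≈ 1.0048
Gain = 20 log₁₀(1.0048) ≈ 0.04 dB
∠T = 0.00° − 5.88° = -5.88°

0.0 dB, -5.9°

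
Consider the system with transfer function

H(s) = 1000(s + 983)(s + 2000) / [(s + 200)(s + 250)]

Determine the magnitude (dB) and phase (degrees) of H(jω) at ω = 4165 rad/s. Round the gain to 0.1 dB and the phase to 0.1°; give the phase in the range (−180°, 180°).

At s = jω = j4165:
zero (s+983): 983 + j4165 → |·| = √(983²+4165²) = √18313514 ≈ 4279.4, ∠ = arctan(4165/983) ≈ 76.72°
zero (s+2000): 2000 + j4165 → |·| = √(2000²+4165²) = √21347225 ≈ 4620.3, ∠ = arctan(4165/2000) ≈ 64.35°
pole (s+200): 200 + j4165 → |·| = √(200²+4165²) = √17387225 ≈ 4169.8, ∠ = arctan(4165/200) ≈ 87.25°
pole (s+250): 250 + j4165 → |·| = √(250²+4165²) = √17409725 ≈ 4172.5, ∠ = arctan(4165/250) ≈ 86.56°
|H| = 1000 · 1.9772e+07 / 1.7398e+07 ≈ 1136.5
Gain = 20 log₁₀(1136.5) ≈ 61.11 dB
∠H = 141.07° − 173.81° = -32.74°

61.1 dB, -32.7°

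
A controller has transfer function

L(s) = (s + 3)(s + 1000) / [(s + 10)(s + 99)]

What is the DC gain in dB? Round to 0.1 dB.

9.6 dB

L(0) = 1·3·1000 / (10·99) ≈ 3.0303
20 log₁₀(3.0303) ≈ 9.63 dB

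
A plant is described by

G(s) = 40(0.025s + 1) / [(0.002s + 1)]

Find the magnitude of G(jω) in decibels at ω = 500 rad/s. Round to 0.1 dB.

At ω = 500 rad/s:
zero (1 + j500·0.025) = 1 + j12.5 → |·| ≈ 12.54, ∠ ≈ 85.43°
pole (1 + j500·0.002) = 1 + j1 → |·| ≈ 1.4142, ∠ ≈ 45.00°
|G| = 40 · 12.54 / (1.4142) ≈ 354.69
Gain = 20 log₁₀(354.69) ≈ 51.00 dB

51.0 dB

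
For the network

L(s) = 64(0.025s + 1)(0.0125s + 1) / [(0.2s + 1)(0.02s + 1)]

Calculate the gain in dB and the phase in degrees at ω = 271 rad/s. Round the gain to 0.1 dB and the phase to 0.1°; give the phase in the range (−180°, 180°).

14.3 dB, -13.3°

At ω = 271 rad/s:
zero (1 + j271·0.025) = 1 + j6.775 → |·| ≈ 6.8484, ∠ ≈ 81.60°
zero (1 + j271·0.0125) = 1 + j3.3875 → |·| ≈ 3.532, ∠ ≈ 73.55°
pole (1 + j271·0.2) = 1 + j54.2 → |·| ≈ 54.209, ∠ ≈ 88.94°
pole (1 + j271·0.02) = 1 + j5.42 → |·| ≈ 5.5115, ∠ ≈ 79.55°
|L| = 64 · 6.8484 · 3.532 / (54.209 · 5.5115) ≈ 5.1814
Gain = 20 log₁₀(5.1814) ≈ 14.29 dB
∠L = (81.60° + 73.55°) − (88.94° + 79.55°) = -13.34°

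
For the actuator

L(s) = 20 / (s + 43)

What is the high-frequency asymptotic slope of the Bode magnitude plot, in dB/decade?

Each pole contributes −20 dB/decade at high frequency; each zero contributes +20 dB/decade.
Net: 0 zero(s) − 1 pole(s) → -20 dB/decade.

-20 dB/decade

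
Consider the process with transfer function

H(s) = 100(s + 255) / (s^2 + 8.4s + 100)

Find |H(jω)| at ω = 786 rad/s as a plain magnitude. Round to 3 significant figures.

At s = jω = j786:
zero (s+255): 255 + j786 → |·| = √(255²+786²) = √682821 ≈ 826.33, ∠ = arctan(786/255) ≈ 72.03°
quadratic: (j786)² + 8.4·j786 + 100 = -617696 + j6602.4 → |·| ≈ 6.1773e+05, ∠ ≈ 179.39°
|H| = 100 · 826.33 / 6.1773e+05 ≈ 0.13377

0.134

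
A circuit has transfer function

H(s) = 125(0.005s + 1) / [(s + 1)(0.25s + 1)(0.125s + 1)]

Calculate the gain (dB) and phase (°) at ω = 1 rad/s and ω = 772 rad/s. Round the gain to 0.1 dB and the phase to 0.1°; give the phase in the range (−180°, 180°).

ω = 1: 38.6 dB, -65.9°; ω = 772: -89.2 dB, 166.4°

At ω = 1 rad/s:
zero (1 + j1·0.005) = 1 + j0.005 → |·| ≈ 1, ∠ ≈ 0.29°
pole (1 + j1·1) = 1 + j1 → |·| ≈ 1.4142, ∠ ≈ 45.00°
pole (1 + j1·0.25) = 1 + j0.25 → |·| ≈ 1.0308, ∠ ≈ 14.04°
pole (1 + j1·0.125) = 1 + j0.125 → |·| ≈ 1.0078, ∠ ≈ 7.13°
|H| = 125 · 1 / (1.4142 · 1.0308 · 1.0078) ≈ 85.084
Gain = 20 log₁₀(85.084) ≈ 38.60 dB
∠H = (0.29°) − (45.00° + 14.04° + 7.13°) = -65.88°

At ω = 772 rad/s:
zero (1 + j772·0.005) = 1 + j3.86 → |·| ≈ 3.9874, ∠ ≈ 75.48°
pole (1 + j772·1) = 1 + j772 → |·| ≈ 772, ∠ ≈ 89.93°
pole (1 + j772·0.25) = 1 + j193 → |·| ≈ 193, ∠ ≈ 89.70°
pole (1 + j772·0.125) = 1 + j96.5 → |·| ≈ 96.505, ∠ ≈ 89.41°
|H| = 125 · 3.9874 / (772 · 193 · 96.505) ≈ 3.4664e-05
Gain = 20 log₁₀(3.4664e-05) ≈ -89.20 dB
∠H = (75.48°) − (89.93° + 89.70° + 89.41°) = -193.56° ≡ 166.44° (principal value)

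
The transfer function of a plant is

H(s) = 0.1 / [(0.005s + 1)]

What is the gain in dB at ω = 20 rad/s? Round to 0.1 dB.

-20.0 dB

At ω = 20 rad/s:
pole (1 + j20·0.005) = 1 + j0.1 → |·| ≈ 1.005, ∠ ≈ 5.71°
|H| = 0.1 · 1 / (1.005) ≈ 0.099502
Gain = 20 log₁₀(0.099502) ≈ -20.04 dB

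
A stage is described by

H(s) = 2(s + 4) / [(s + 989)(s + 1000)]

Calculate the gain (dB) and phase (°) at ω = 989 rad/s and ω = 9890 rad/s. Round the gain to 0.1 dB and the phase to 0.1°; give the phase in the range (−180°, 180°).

At s = jω = j989:
zero (s+4): 4 + j989 → |·| = √(4²+989²) = √978137 ≈ 989.01, ∠ = arctan(989/4) ≈ 89.77°
pole (s+989): 989 + j989 → |·| = √(989²+989²) = √1956242 ≈ 1398.7, ∠ = arctan(989/989) ≈ 45.00°
pole (s+1000): 1000 + j989 → |·| = √(1000²+989²) = √1978121 ≈ 1406.5, ∠ = arctan(989/1000) ≈ 44.68°
|H| = 2 · 989.01 / 1.9673e+06 ≈ 0.0010054
Gain = 20 log₁₀(0.0010054) ≈ -59.95 dB
∠H = 89.77° − 89.68° = 0.09°

At s = jω = j9890:
zero (s+4): 4 + j9890 → |·| = √(4²+9890²) = √97812116 ≈ 9890, ∠ = arctan(9890/4) ≈ 89.98°
pole (s+989): 989 + j9890 → |·| = √(989²+9890²) = √98790221 ≈ 9939.3, ∠ = arctan(9890/989) ≈ 84.29°
pole (s+1000): 1000 + j9890 → |·| = √(1000²+9890²) = √98812100 ≈ 9940.4, ∠ = arctan(9890/1000) ≈ 84.23°
|H| = 2 · 9890 / 9.8801e+07 ≈ 0.0002002
Gain = 20 log₁₀(0.0002002) ≈ -73.97 dB
∠H = 89.98° − 168.52° = -78.54°

ω = 989: -60.0 dB, 0.1°; ω = 9890: -74.0 dB, -78.5°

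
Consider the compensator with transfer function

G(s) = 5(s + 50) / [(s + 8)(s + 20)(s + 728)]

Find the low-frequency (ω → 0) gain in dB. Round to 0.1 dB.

G(0) = 5·50 / (8·20·728) ≈ 0.0021463
20 log₁₀(0.0021463) ≈ -53.37 dB

-53.4 dB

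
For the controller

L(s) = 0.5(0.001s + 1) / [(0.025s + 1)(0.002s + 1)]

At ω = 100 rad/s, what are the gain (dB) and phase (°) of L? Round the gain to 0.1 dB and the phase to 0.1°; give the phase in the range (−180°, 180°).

At ω = 100 rad/s:
zero (1 + j100·0.001) = 1 + j0.1 → |·| ≈ 1.005, ∠ ≈ 5.71°
pole (1 + j100·0.025) = 1 + j2.5 → |·| ≈ 2.6926, ∠ ≈ 68.20°
pole (1 + j100·0.002) = 1 + j0.2 → |·| ≈ 1.0198, ∠ ≈ 11.31°
|L| = 0.5 · 1.005 / (2.6926 · 1.0198) ≈ 0.183
Gain = 20 log₁₀(0.183) ≈ -14.75 dB
∠L = (5.71°) − (68.20° + 11.31°) = -73.80°

-14.8 dB, -73.8°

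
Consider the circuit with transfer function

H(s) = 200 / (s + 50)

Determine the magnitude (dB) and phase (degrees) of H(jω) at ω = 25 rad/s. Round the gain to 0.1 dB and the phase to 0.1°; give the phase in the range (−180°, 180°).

11.1 dB, -26.6°

Substitute s = j25:
Numerator: 200 = 200 + j0
Denominator: (j25) + 50 = 50 + j25
|N| = √(200² + 0²) ≈ 200, ∠N ≈ 0.00°
|D| = √(50² + 25²) ≈ 55.902, ∠D ≈ 26.57°
|H| = 200 / 55.902 ≈ 3.5777
Gain = 20 log₁₀(3.5777) ≈ 11.07 dB
∠H = 0.00° − 26.57° = -26.57°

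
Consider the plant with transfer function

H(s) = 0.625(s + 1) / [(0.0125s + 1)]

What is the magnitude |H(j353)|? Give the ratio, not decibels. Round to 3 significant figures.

48.8

At ω = 353 rad/s:
zero (1 + j353·1) = 1 + j353 → |·| ≈ 353, ∠ ≈ 89.84°
pole (1 + j353·0.0125) = 1 + j4.4125 → |·| ≈ 4.5244, ∠ ≈ 77.23°
|H| = 0.625 · 353 / (4.5244) ≈ 48.763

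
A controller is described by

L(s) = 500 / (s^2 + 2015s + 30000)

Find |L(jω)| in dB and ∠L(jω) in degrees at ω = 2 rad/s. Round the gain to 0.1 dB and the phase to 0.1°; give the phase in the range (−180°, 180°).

-35.6 dB, -7.7°

Substitute s = j2:
Numerator: 500 = 500 + j0
Denominator: (j2)^2 + 2015(j2) + 30000 = 29996 + j4030
|N| = √(500² + 0²) ≈ 500, ∠N ≈ 0.00°
|D| = √(29996² + 4030²) ≈ 30266, ∠D ≈ 7.65°
|L| = 500 / 30266 ≈ 0.01652
Gain = 20 log₁₀(0.01652) ≈ -35.64 dB
∠L = 0.00° − 7.65° = -7.65°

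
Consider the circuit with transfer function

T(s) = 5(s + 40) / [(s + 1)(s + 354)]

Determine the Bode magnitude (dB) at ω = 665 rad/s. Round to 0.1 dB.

-43.5 dB

At s = jω = j665:
zero (s+40): 40 + j665 → |·| = √(40²+665²) = √443825 ≈ 666.2, ∠ = arctan(665/40) ≈ 86.56°
pole (s+1): 1 + j665 → |·| = √(1²+665²) = √442226 ≈ 665, ∠ = arctan(665/1) ≈ 89.91°
pole (s+354): 354 + j665 → |·| = √(354²+665²) = √567541 ≈ 753.35, ∠ = arctan(665/354) ≈ 61.97°
|T| = 5 · 666.2 / 5.0098e+05 ≈ 0.006649
Gain = 20 log₁₀(0.006649) ≈ -43.54 dB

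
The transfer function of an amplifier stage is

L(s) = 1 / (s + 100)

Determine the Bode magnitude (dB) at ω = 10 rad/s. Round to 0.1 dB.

Substitute s = j10:
Numerator: 1 = 1 + j0
Denominator: (j10) + 100 = 100 + j10
|N| = √(1² + 0²) ≈ 1, ∠N ≈ 0.00°
|D| = √(100² + 10²) ≈ 100.5, ∠D ≈ 5.71°
|L| = 1 / 100.5 ≈ 0.0099502
Gain = 20 log₁₀(0.0099502) ≈ -40.04 dB

-40.0 dB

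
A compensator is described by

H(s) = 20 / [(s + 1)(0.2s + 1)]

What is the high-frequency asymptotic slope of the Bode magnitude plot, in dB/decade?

-40 dB/decade

Each pole contributes −20 dB/decade at high frequency; each zero contributes +20 dB/decade.
Net: 0 zero(s) − 2 pole(s) → -40 dB/decade.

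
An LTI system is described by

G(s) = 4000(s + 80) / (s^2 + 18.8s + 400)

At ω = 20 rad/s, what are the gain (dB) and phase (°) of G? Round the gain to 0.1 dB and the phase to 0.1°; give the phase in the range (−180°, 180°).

58.9 dB, -76.0°

At s = jω = j20:
zero (s+80): 80 + j20 → |·| = √(80²+20²) = √6800 ≈ 82.462, ∠ = arctan(20/80) ≈ 14.04°
quadratic: (j20)² + 18.8·j20 + 400 = 0 + j376 → |·| ≈ 376, ∠ ≈ 90.00°
|G| = 4000 · 82.462 / 376 ≈ 877.26
Gain = 20 log₁₀(877.26) ≈ 58.86 dB
∠G = 14.04° − 90.00° = -75.96°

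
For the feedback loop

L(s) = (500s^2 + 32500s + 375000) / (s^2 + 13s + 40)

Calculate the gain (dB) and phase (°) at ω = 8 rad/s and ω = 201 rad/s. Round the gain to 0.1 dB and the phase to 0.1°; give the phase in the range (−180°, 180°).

ω = 8: 72.1 dB, -65.8°; ω = 201: 54.3 dB, -14.5°

Substitute s = j8:
Numerator: 500(j8)^2 + 32500(j8) + 375000 = 343000 + j260000
Denominator: (j8)^2 + 13(j8) + 40 = -24 + j104
|N| = √(343000² + 260000²) ≈ 4.3041e+05, ∠N ≈ 37.16°
|D| = √(24² + 104²) ≈ 106.73, ∠D ≈ 102.99°
|L| = 4.3041e+05 / 106.73 ≈ 4032.7
Gain = 20 log₁₀(4032.7) ≈ 72.11 dB
∠L = 37.16° − 102.99° = -65.83°

Substitute s = j201:
Numerator: 500(j201)^2 + 32500(j201) + 375000 = -19825500 + j6532500
Denominator: (j201)^2 + 13(j201) + 40 = -40361 + j2613
|N| = √(19825500² + 6532500²) ≈ 2.0874e+07, ∠N ≈ 161.76°
|D| = √(40361² + 2613²) ≈ 40445, ∠D ≈ 176.30°
|L| = 2.0874e+07 / 40445 ≈ 516.11
Gain = 20 log₁₀(516.11) ≈ 54.25 dB
∠L = 161.76° − 176.30° = -14.54°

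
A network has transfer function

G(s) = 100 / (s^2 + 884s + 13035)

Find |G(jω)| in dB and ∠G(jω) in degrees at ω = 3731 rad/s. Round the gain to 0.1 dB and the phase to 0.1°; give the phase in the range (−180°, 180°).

-103.1 dB, -166.7°

Substitute s = j3731:
Numerator: 100 = 100 + j0
Denominator: (j3731)^2 + 884(j3731) + 13035 = -13907326 + j3298204
|N| = √(100² + 0²) ≈ 100, ∠N ≈ 0.00°
|D| = √(13907326² + 3298204²) ≈ 1.4293e+07, ∠D ≈ 166.66°
|G| = 100 / 1.4293e+07 ≈ 6.9964e-06
Gain = 20 log₁₀(6.9964e-06) ≈ -103.10 dB
∠G = 0.00° − 166.66° = -166.66°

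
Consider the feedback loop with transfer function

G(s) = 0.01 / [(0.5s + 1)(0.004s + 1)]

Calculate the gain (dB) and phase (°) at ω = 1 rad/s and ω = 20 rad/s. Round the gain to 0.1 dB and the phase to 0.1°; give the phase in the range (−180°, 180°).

At ω = 1 rad/s:
pole (1 + j1·0.5) = 1 + j0.5 → |·| ≈ 1.118, ∠ ≈ 26.57°
pole (1 + j1·0.004) = 1 + j0.004 → |·| ≈ 1, ∠ ≈ 0.23°
|G| = 0.01 · 1 / (1.118 · 1) ≈ 0.0089445
Gain = 20 log₁₀(0.0089445) ≈ -40.97 dB
∠G = (0°) − (26.57° + 0.23°) = -26.80°

At ω = 20 rad/s:
pole (1 + j20·0.5) = 1 + j10 → |·| ≈ 10.05, ∠ ≈ 84.29°
pole (1 + j20·0.004) = 1 + j0.08 → |·| ≈ 1.0032, ∠ ≈ 4.57°
|G| = 0.01 · 1 / (10.05 · 1.0032) ≈ 0.00099185
Gain = 20 log₁₀(0.00099185) ≈ -60.07 dB
∠G = (0°) − (84.29° + 4.57°) = -88.86°

ω = 1: -41.0 dB, -26.8°; ω = 20: -60.1 dB, -88.9°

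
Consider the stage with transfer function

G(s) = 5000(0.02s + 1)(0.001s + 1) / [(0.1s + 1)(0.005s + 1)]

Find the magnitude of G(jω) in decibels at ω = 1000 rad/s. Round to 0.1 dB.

At ω = 1000 rad/s:
zero (1 + j1000·0.02) = 1 + j20 → |·| ≈ 20.025, ∠ ≈ 87.14°
zero (1 + j1000·0.001) = 1 + j1 → |·| ≈ 1.4142, ∠ ≈ 45.00°
pole (1 + j1000·0.1) = 1 + j100 → |·| ≈ 100, ∠ ≈ 89.43°
pole (1 + j1000·0.005) = 1 + j5 → |·| ≈ 5.099, ∠ ≈ 78.69°
|G| = 5000 · 20.025 · 1.4142 / (100 · 5.099) ≈ 277.7
Gain = 20 log₁₀(277.7) ≈ 48.87 dB

48.9 dB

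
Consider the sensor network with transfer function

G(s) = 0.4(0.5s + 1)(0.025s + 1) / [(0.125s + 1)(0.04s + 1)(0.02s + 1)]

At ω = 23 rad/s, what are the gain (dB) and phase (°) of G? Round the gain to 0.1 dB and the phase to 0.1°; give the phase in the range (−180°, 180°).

1.4 dB, -23.2°

At ω = 23 rad/s:
zero (1 + j23·0.5) = 1 + j11.5 → |·| ≈ 11.543, ∠ ≈ 85.03°
zero (1 + j23·0.025) = 1 + j0.575 → |·| ≈ 1.1535, ∠ ≈ 29.90°
pole (1 + j23·0.125) = 1 + j2.875 → |·| ≈ 3.0439, ∠ ≈ 70.82°
pole (1 + j23·0.04) = 1 + j0.92 → |·| ≈ 1.3588, ∠ ≈ 42.61°
pole (1 + j23·0.02) = 1 + j0.46 → |·| ≈ 1.1007, ∠ ≈ 24.70°
|G| = 0.4 · 11.543 · 1.1535 / (3.0439 · 1.3588 · 1.1007) ≈ 1.1699
Gain = 20 log₁₀(1.1699) ≈ 1.36 dB
∠G = (85.03° + 29.90°) − (70.82° + 42.61° + 24.70°) = -23.20°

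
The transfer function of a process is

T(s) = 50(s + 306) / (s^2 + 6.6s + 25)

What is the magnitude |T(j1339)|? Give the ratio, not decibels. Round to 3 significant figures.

0.0383

At s = jω = j1339:
zero (s+306): 306 + j1339 → |·| = √(306²+1339²) = √1886557 ≈ 1373.5, ∠ = arctan(1339/306) ≈ 77.13°
quadratic: (j1339)² + 6.6·j1339 + 25 = -1792896 + j8837.4 → |·| ≈ 1.7929e+06, ∠ ≈ 179.72°
|T| = 50 · 1373.5 / 1.7929e+06 ≈ 0.038304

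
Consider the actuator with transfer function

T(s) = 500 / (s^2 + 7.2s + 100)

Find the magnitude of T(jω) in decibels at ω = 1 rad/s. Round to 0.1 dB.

14.0 dB

At s = jω = j1:
quadratic: (j1)² + 7.2·j1 + 100 = 99 + j7.2 → |·| ≈ 99.261, ∠ ≈ 4.16°
|T| = 500 / 99.261 ≈ 5.0372
Gain = 20 log₁₀(5.0372) ≈ 14.04 dB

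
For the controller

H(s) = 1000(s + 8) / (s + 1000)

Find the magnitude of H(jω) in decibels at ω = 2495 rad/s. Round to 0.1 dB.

At s = jω = j2495:
zero (s+8): 8 + j2495 → |·| = √(8²+2495²) = √6225089 ≈ 2495, ∠ = arctan(2495/8) ≈ 89.82°
pole (s+1000): 1000 + j2495 → |·| = √(1000²+2495²) = √7225025 ≈ 2687.9, ∠ = arctan(2495/1000) ≈ 68.16°
|H| = 1000 · 2495 / 2687.9 ≈ 928.23
Gain = 20 log₁₀(928.23) ≈ 59.35 dB

59.4 dB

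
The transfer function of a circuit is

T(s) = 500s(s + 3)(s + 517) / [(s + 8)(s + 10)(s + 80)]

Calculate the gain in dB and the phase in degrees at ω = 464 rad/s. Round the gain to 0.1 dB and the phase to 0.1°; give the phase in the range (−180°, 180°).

57.4 dB, -36.5°

At s = jω = j464:
zero (s+3): 3 + j464 → |·| = √(3²+464²) = √215305 ≈ 464.01, ∠ = arctan(464/3) ≈ 89.63°
zero (s+517): 517 + j464 → |·| = √(517²+464²) = √482585 ≈ 694.68, ∠ = arctan(464/517) ≈ 41.91°
zero at origin: s = j464 → |·| = 464, ∠ = 90.00°
pole (s+8): 8 + j464 → |·| = √(8²+464²) = √215360 ≈ 464.07, ∠ = arctan(464/8) ≈ 89.01°
pole (s+10): 10 + j464 → |·| = √(10²+464²) = √215396 ≈ 464.11, ∠ = arctan(464/10) ≈ 88.77°
pole (s+80): 80 + j464 → |·| = √(80²+464²) = √221696 ≈ 470.85, ∠ = arctan(464/80) ≈ 80.22°
|T| = 500 · 1.4957e+08 / 1.0141e+08 ≈ 737.45
Gain = 20 log₁₀(737.45) ≈ 57.35 dB
∠T = 221.54° − 258.00° = -36.46°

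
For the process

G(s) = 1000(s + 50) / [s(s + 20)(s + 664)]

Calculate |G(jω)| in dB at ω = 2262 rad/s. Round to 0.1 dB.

At s = jω = j2262:
zero (s+50): 50 + j2262 → |·| = √(50²+2262²) = √5119144 ≈ 2262.6, ∠ = arctan(2262/50) ≈ 88.73°
pole (s+20): 20 + j2262 → |·| = √(20²+2262²) = √5117044 ≈ 2262.1, ∠ = arctan(2262/20) ≈ 89.49°
pole (s+664): 664 + j2262 → |·| = √(664²+2262²) = √5557540 ≈ 2357.4, ∠ = arctan(2262/664) ≈ 73.64°
pole at origin: |s| = 2262, ∠ = 90.00° (in denominator)
|G| = 1000 · 2262.6 / 1.2063e+10 ≈ 0.00018757
Gain = 20 log₁₀(0.00018757) ≈ -74.54 dB

-74.5 dB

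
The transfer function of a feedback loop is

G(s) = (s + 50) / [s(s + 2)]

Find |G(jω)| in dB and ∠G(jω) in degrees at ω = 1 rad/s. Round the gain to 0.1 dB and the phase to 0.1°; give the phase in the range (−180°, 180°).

27.0 dB, -115.4°

At s = jω = j1:
zero (s+50): 50 + j1 → |·| = √(50²+1²) = √2501 ≈ 50.01, ∠ = arctan(1/50) ≈ 1.15°
pole (s+2): 2 + j1 → |·| = √(2²+1²) = √5 ≈ 2.2361, ∠ = arctan(1/2) ≈ 26.57°
pole at origin: |s| = 1, ∠ = 90.00° (in denominator)
|G| = 1 · 50.01 / 2.2361 ≈ 22.365
Gain = 20 log₁₀(22.365) ≈ 26.99 dB
∠G = 1.15° − 116.57° = -115.42°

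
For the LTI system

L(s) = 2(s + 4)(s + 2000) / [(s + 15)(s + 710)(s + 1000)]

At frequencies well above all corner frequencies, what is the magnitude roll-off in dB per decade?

-20 dB/decade

Each pole contributes −20 dB/decade at high frequency; each zero contributes +20 dB/decade.
Net: 2 zero(s) − 3 pole(s) → -20 dB/decade.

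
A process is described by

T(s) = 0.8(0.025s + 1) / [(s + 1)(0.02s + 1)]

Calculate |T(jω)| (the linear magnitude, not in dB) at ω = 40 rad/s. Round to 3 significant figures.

0.0221

At ω = 40 rad/s:
zero (1 + j40·0.025) = 1 + j1 → |·| ≈ 1.4142, ∠ ≈ 45.00°
pole (1 + j40·1) = 1 + j40 → |·| ≈ 40.012, ∠ ≈ 88.57°
pole (1 + j40·0.02) = 1 + j0.8 → |·| ≈ 1.2806, ∠ ≈ 38.66°
|T| = 0.8 · 1.4142 / (40.012 · 1.2806) ≈ 0.02208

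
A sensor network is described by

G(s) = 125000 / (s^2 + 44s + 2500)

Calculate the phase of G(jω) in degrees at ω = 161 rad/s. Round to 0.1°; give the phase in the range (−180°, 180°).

At s = jω = j161:
quadratic: (j161)² + 44·j161 + 2500 = -23421 + j7084 → |·| ≈ 24469, ∠ ≈ 163.17°
∠G = 0.00° − 163.17° = -163.17°

-163.2°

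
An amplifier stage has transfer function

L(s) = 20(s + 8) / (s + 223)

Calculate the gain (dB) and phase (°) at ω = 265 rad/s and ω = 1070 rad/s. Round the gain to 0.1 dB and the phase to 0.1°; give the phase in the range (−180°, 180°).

ω = 265: 23.7 dB, 38.4°; ω = 1070: 25.8 dB, 11.3°

At s = jω = j265:
zero (s+8): 8 + j265 → |·| = √(8²+265²) = √70289 ≈ 265.12, ∠ = arctan(265/8) ≈ 88.27°
pole (s+223): 223 + j265 → |·| = √(223²+265²) = √119954 ≈ 346.34, ∠ = arctan(265/223) ≈ 49.92°
|L| = 20 · 265.12 / 346.34 ≈ 15.31
Gain = 20 log₁₀(15.31) ≈ 23.70 dB
∠L = 88.27° − 49.92° = 38.35°

At s = jω = j1070:
zero (s+8): 8 + j1070 → |·| = √(8²+1070²) = √1144964 ≈ 1070, ∠ = arctan(1070/8) ≈ 89.57°
pole (s+223): 223 + j1070 → |·| = √(223²+1070²) = √1194629 ≈ 1093, ∠ = arctan(1070/223) ≈ 78.23°
|L| = 20 · 1070 / 1093 ≈ 19.579
Gain = 20 log₁₀(19.579) ≈ 25.84 dB
∠L = 89.57° − 78.23° = 11.34°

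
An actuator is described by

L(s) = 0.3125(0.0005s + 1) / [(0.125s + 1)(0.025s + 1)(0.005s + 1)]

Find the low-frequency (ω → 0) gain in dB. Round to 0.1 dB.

L(0) = 0.3125 · 1 / 1 = 0.3125
20 log₁₀(0.3125) ≈ -10.10 dB

-10.1 dB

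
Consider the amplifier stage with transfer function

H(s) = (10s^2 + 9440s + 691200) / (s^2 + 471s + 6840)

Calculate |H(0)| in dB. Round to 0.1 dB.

H(0) = 691200 / 6840 ≈ 101.05
20 log₁₀(101.05) ≈ 40.09 dB

40.1 dB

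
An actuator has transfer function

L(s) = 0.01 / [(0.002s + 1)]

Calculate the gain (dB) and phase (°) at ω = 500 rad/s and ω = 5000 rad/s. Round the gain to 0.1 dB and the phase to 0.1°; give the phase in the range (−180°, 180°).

At ω = 500 rad/s:
pole (1 + j500·0.002) = 1 + j1 → |·| ≈ 1.4142, ∠ ≈ 45.00°
|L| = 0.01 · 1 / (1.4142) ≈ 0.0070711
Gain = 20 log₁₀(0.0070711) ≈ -43.01 dB
∠L = (0°) − (45.00°) = -45.00°

At ω = 5000 rad/s:
pole (1 + j5000·0.002) = 1 + j10 → |·| ≈ 10.05, ∠ ≈ 84.29°
|L| = 0.01 · 1 / (10.05) ≈ 0.00099502
Gain = 20 log₁₀(0.00099502) ≈ -60.04 dB
∠L = (0°) − (84.29°) = -84.29°

ω = 500: -43.0 dB, -45.0°; ω = 5000: -60.0 dB, -84.3°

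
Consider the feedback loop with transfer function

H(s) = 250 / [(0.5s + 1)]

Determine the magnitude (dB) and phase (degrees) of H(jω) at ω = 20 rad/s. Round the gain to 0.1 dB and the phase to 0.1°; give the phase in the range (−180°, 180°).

27.9 dB, -84.3°

At ω = 20 rad/s:
pole (1 + j20·0.5) = 1 + j10 → |·| ≈ 10.05, ∠ ≈ 84.29°
|H| = 250 · 1 / (10.05) ≈ 24.876
Gain = 20 log₁₀(24.876) ≈ 27.92 dB
∠H = (0°) − (84.29°) = -84.29°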